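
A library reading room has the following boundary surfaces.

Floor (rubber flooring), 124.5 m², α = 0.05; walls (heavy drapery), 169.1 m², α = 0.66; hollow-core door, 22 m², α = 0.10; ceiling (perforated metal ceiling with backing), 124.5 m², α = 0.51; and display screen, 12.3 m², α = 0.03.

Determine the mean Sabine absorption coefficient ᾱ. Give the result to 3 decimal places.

Total surface area S = 452.4 m².
A = 124.5×0.05 + 169.1×0.66 + 22×0.10 + 124.5×0.51 + 12.3×0.03 = 183.895 sabins.
ᾱ = 183.895 / 452.4 = 0.406.

0.406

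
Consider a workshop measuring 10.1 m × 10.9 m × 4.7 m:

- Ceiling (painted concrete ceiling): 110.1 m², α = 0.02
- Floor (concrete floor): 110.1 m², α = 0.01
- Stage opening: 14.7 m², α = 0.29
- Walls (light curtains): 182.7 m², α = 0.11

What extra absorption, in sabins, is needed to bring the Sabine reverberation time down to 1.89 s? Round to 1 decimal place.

Total absorption A₁ = 110.1*0.02 + 110.1*0.01 + 14.7*0.29 + 182.7*0.11
  = 2.202 + 1.101 + 4.263 + 20.097 = 27.663 m² sabins.
For T = 1.89 s, need A₂ = 0.161·V/T = 0.161·517.423/1.89 = 44.077 sabins.
Additional absorption ΔA = 44.077 − 27.663 = 16.4 sabins.

16.4 sabins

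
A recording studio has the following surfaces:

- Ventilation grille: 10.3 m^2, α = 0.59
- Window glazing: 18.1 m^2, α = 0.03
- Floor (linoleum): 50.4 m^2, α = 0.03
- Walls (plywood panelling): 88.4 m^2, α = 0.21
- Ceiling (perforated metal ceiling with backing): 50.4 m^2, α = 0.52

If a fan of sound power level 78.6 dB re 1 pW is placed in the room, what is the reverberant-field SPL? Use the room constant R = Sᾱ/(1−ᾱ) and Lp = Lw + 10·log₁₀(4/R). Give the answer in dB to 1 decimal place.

Σ(Sᵢαᵢ) = 10.3×0.59 + 18.1×0.03 + 50.4×0.03 + 88.4×0.21 + 50.4×0.52 = 52.904; total area S = 217.6 m^2.
ᾱ = 52.904/217.6 = 0.2431; R = Sᾱ/(1−ᾱ) = 52.904/(1−0.2431) = 69.896 m^2.
Lp = Lw + 10 log₁₀(4/R) = 78.6 -12.42 = 66.2 dB.

66.2 dB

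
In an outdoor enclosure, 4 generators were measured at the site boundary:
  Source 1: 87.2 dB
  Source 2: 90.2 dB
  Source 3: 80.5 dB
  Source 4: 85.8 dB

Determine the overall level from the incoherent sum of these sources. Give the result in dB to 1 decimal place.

93.1 dB

Converting to relative power and adding: 10^(87.2/10) + 10^(90.2/10) + 10^(80.5/10) + 10^(85.8/10) = 2.064e+09.
Combined level = 10 log₁₀(2.064e+09) = 93.1 dB.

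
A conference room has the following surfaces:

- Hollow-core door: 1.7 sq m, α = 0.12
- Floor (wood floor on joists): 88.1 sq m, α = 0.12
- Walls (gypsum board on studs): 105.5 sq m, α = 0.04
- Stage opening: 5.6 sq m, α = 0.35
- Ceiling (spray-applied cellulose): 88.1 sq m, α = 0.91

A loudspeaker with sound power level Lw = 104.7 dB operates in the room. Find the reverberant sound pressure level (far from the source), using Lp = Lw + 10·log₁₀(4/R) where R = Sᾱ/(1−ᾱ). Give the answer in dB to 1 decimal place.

A = 97.127 sabins; S = 289.0 sq m.
ᾱ = 97.127/289.0 = 0.3361; R = Sᾱ/(1−ᾱ) = 97.127/(1−0.3361) = 146.298 sq m.
Lp = Lw + 10 log₁₀(4/R) = 104.7 -15.63 = 89.1 dB.

89.1 dB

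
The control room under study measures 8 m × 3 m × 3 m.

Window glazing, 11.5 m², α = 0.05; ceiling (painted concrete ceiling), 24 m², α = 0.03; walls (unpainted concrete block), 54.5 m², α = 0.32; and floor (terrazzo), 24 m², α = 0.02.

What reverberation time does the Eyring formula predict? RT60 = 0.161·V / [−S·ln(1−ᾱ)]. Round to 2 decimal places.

0.55 s

S = Σ Sᵢ = 114.0 m².
Absorption A = 11.5×0.05 + 24×0.03 + 54.5×0.32 + 24×0.02 = 19.215 sabins.
Mean coefficient ᾱ = A/S = 0.1686.
Eyring denominator: −S ln(1−ᾱ) = 21.049.
V = 8 × 3 × 3 = 72 m³.
RT60 = 0.161 × 72 / 21.049 = 0.55 s.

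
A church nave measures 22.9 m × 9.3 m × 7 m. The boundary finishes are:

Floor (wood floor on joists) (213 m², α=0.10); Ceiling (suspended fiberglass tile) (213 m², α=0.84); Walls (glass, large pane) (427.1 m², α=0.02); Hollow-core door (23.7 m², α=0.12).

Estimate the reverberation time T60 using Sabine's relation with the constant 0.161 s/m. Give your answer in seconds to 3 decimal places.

A = Σ Sᵢαᵢ = 213×0.10 + 213×0.84 + 427.1×0.02 + 23.7×0.12 = 211.606 sabins.
Volume V = 22.9 × 9.3 × 7 = 1490.79 m³.
T = 0.161 V/A = 0.161·1490.79/211.606 = 1.134 s.

1.134 seconds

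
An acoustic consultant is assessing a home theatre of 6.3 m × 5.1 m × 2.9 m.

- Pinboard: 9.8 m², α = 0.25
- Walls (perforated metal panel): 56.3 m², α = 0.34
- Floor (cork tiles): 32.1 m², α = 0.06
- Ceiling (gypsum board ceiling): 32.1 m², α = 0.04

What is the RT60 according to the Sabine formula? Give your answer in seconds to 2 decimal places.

0.60 s

Total absorption A = 9.8·0.25 + 56.3·0.34 + 32.1·0.06 + 32.1·0.04
  = 2.450 + 19.142 + 1.926 + 1.284 = 24.802 m² sabins.
V = 6.3·5.1·2.9 = 93.177 m³.
RT60 = 0.161 · V / A = 0.161 × 93.177 / 24.802 = 0.60 s.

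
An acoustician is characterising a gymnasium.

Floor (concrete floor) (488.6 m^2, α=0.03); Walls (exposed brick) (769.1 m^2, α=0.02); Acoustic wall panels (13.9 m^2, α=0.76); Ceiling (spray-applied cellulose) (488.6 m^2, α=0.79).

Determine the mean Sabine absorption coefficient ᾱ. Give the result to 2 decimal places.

0.24

Total surface area S = 1760.2 m^2.
Weighted sum Σ Sα = 426.598.
ᾱ = A/S = 0.24.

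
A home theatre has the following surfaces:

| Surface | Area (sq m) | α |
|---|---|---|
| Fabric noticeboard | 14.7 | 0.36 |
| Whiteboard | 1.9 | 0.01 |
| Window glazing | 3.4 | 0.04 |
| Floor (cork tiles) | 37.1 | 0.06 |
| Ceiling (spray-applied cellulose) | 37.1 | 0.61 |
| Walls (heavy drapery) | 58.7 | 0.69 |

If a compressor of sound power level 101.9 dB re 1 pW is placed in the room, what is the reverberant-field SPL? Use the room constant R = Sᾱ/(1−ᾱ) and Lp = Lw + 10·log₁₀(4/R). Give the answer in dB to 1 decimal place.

A = 70.807 sabins; S = 152.9 sq m.
ᾱ = 70.807/152.9 = 0.4631; R = Sᾱ/(1−ᾱ) = 70.807/(1−0.4631) = 131.881 sq m.
Lp = 101.9 + 10·log₁₀(4/131.881) = 101.9 + (-15.18) = 86.7 dB.

86.7 dB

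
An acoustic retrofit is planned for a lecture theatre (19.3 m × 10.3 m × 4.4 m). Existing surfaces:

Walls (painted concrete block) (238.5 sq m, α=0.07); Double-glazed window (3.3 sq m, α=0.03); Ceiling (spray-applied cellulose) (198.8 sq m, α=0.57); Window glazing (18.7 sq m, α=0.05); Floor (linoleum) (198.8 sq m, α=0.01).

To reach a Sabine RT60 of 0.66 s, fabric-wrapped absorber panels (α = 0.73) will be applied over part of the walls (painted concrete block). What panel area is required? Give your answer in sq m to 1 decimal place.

121.7

Summing Sᵢαᵢ: 16.695 + 0.099 + 113.316 + 0.935 + 1.988 → A₁ = 133.033 sabins.
Required A₂ = 0.161·874.676/0.66 = 213.368 sabins.
ΔA needed = 213.368 − 133.033 = 80.335 sabins.
Each sq m of panel replacing the walls (painted concrete block) adds (0.73 − 0.07) = 0.66 sabins.
Area = ΔA/Δα = 80.335/0.66 = 121.7 sq m.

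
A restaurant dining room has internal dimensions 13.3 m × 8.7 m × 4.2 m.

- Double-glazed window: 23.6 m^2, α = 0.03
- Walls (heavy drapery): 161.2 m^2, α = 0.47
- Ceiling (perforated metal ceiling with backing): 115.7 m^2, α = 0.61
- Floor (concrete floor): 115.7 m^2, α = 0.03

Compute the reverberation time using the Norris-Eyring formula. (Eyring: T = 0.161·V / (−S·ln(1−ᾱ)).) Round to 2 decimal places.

0.42 seconds

S = Σ Sᵢ = 416.2 m^2.
Σ(Sᵢαᵢ) = 23.6·0.03 + 161.2·0.47 + 115.7·0.61 + 115.7·0.03 = 150.520.
Mean coefficient ᾱ = A/S = 0.3617.
−S·ln(1−ᾱ) = −416.2 × ln(1 − 0.3617) = 186.852.
V = 13.3 × 8.7 × 4.2 = 485.982 m³.
RT60 = 0.161 × 485.982 / 186.852 = 0.42 s.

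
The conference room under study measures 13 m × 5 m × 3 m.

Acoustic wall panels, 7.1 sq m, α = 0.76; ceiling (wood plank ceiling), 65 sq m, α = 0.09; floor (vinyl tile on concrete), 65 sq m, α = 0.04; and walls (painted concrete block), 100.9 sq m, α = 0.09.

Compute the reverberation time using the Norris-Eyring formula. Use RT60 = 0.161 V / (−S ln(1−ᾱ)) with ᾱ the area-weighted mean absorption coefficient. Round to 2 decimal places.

1.30 seconds

S = Σ Sᵢ = 238.0 sq m.
Absorption A = 7.1×0.76 + 65×0.09 + 65×0.04 + 100.9×0.09 = 22.927 sabins.
Mean coefficient ᾱ = A/S = 0.0963.
−S·ln(1−ᾱ) = −238.0 × ln(1 − 0.0963) = 24.099.
V = 13 × 5 × 3 = 195 m³.
RT60 = 0.161 × 195 / 24.099 = 1.30 s.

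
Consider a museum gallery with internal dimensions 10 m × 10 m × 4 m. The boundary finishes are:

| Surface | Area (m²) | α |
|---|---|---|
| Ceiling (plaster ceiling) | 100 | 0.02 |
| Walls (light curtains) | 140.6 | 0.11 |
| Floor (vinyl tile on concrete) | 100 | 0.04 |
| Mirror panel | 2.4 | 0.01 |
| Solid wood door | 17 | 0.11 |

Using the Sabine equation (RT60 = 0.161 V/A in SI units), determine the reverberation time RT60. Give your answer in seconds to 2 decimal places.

2.76 sec

Equivalent absorption area: A = 100×0.02 + 140.6×0.11 + 100×0.04 + 2.4×0.01 + 17×0.11 = 23.360 m².
Room volume: 400 m³.
RT60 = 0.161 · V / A = 0.161 × 400 / 23.360 = 2.76 s.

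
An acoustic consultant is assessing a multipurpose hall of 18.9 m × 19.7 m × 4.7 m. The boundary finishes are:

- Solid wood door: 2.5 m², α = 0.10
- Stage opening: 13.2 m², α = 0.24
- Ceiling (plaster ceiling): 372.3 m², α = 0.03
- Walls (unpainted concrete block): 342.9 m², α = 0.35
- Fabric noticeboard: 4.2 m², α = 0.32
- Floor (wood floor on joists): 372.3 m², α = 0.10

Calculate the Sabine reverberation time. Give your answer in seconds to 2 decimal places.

Equivalent absorption area: A = 2.5×0.10 + 13.2×0.24 + 372.3×0.03 + 342.9×0.35 + 4.2×0.32 + 372.3×0.10 = 173.176 m².
Room volume: 1749.951 m³.
T = 0.161 V/A = 0.161·1749.951/173.176 = 1.63 s.

1.63 seconds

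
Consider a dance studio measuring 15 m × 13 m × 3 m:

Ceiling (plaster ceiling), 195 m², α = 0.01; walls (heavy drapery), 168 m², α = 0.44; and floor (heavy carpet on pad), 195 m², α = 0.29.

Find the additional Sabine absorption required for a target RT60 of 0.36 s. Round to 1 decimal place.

129.2 sabins

Summing Sᵢαᵢ: 1.950 + 73.920 + 56.550 → A₁ = 132.420 sabins.
Target A₂ = 0.161·585/0.36 = 261.625 sabins (V = 585 m³).
Additional absorption ΔA = 261.625 − 132.420 = 129.2 sabins.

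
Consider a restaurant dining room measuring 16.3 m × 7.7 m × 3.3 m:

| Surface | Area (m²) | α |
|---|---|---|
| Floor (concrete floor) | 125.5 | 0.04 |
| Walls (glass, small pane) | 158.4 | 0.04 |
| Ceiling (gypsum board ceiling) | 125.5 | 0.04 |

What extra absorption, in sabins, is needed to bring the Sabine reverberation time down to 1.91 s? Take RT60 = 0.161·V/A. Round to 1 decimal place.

Summing Sᵢαᵢ: 5.020 + 6.336 + 5.020 → A₁ = 16.376 sabins.
V = 414.183 m³. Required absorption A₂ = 0.161 × 414.183 / 1.91 = 34.913 sabins.
Additional absorption ΔA = 34.913 − 16.376 = 18.5 sabins.

18.5 sabins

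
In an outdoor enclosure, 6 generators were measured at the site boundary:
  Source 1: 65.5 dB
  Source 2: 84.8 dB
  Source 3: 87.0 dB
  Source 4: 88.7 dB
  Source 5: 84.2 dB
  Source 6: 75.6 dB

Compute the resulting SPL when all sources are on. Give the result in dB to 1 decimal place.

Σ 10^(Lᵢ/10) = 1.847e+09.
Combined level = 10 log₁₀(1.847e+09) = 92.7 dB.

92.7 dB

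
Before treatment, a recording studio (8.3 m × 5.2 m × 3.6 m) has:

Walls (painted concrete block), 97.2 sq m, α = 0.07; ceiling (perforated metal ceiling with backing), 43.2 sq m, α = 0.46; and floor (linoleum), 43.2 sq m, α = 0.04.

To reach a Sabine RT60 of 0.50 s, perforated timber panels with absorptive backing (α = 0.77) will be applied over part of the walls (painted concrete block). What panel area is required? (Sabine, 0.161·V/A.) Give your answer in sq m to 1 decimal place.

Equivalent absorption area: A₁ = 97.2*0.07 + 43.2*0.46 + 43.2*0.04 = 28.404 sq m.
Required A₂ = 0.161·155.376/0.50 = 50.031 sabins.
Absorption to add: 50.031 − 28.404 = 21.627 sabins.
Each sq m of panel replacing the walls (painted concrete block) adds (0.77 − 0.07) = 0.70 sabins.
Area = ΔA/Δα = 21.627/0.70 = 30.9 sq m.

30.9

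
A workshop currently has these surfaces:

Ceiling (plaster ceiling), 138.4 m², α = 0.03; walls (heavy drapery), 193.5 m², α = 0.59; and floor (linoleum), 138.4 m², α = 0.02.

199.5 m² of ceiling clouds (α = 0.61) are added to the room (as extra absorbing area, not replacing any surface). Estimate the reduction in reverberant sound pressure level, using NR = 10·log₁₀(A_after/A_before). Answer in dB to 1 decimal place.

A_before = Σ Sᵢαᵢ = 138.4·0.03 + 193.5·0.59 + 138.4·0.02 = 121.085 sabins.
Added absorption = 199.5 × 0.61 = 121.695 sabins.
A_after = 121.085 + 121.695 = 242.780 sabins.
NR = 10·log₁₀(242.780/121.085) = 3.0 dB.

3.0 dB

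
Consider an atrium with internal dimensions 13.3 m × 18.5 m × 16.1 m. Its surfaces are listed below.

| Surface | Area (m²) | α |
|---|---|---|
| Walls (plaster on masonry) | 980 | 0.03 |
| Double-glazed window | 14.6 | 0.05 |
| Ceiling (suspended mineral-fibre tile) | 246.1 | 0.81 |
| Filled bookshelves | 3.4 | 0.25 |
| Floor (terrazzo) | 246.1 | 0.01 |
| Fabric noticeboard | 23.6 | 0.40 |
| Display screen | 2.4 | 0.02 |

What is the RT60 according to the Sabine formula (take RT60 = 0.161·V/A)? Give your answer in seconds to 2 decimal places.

2.63 sec

Total absorption A = 980*0.03 + 14.6*0.05 + 246.1*0.81 + 3.4*0.25 + 246.1*0.01 + 23.6*0.40 + 2.4*0.02
  = 29.400 + 0.730 + 199.341 + 0.850 + 2.461 + 9.440 + 0.048 = 242.270 m² sabins.
Volume V = 13.3 × 18.5 × 16.1 = 3961.405 m³.
RT60 = 0.161 · V / A = 0.161 × 3961.405 / 242.270 = 2.63 s.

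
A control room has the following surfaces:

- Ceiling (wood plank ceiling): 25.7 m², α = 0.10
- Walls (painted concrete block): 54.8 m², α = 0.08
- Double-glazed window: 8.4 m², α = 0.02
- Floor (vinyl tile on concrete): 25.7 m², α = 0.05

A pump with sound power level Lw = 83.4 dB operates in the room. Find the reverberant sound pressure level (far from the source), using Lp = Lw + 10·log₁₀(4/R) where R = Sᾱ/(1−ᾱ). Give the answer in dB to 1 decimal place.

79.8 dB

Σ(Sᵢαᵢ) = 25.7×0.10 + 54.8×0.08 + 8.4×0.02 + 25.7×0.05 = 8.407; total area S = 114.6 m².
ᾱ = 0.0734, so room constant R = A/(1−ᾱ) = 9.073 m².
Lp = 83.4 + 10·log₁₀(4/9.073) = 83.4 + (-3.56) = 79.8 dB.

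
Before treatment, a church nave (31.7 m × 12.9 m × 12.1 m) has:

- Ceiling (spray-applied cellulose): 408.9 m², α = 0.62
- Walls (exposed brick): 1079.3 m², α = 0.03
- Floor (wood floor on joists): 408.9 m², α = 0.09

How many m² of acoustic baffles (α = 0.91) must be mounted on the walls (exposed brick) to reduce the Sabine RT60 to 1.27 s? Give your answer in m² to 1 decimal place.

346.1

Total absorption A₁ = 408.9×0.62 + 1079.3×0.03 + 408.9×0.09
  = 253.518 + 32.379 + 36.801 = 322.698 m² sabins.
V = 4948.053 m³. Target absorption A₂ = 0.161 × 4948.053 / 1.27 = 627.273 sabins.
ΔA needed = 627.273 − 322.698 = 304.575 sabins.
Each m² of panel replacing the walls (exposed brick) adds (0.91 − 0.03) = 0.88 sabins.
Area = ΔA/Δα = 304.575/0.88 = 346.1 m².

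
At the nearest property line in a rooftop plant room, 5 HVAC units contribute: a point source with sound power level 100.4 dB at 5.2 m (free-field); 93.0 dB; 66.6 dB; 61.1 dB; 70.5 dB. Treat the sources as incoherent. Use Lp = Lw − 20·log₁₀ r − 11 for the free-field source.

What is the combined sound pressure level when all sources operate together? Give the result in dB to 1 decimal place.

Source at 5.2 m: Lp = 100.4 − 20·log₁₀(5.2) − 11 = 75.1 dB.
Sum in the linear (power) domain: Σ 10^(Lᵢ/10) = 10^(75.1/10) + 10^(93.0/10) + 10^(66.6/10) + 10^(61.1/10) + 10^(70.5/10) = 2.045e+09.
L_total = 10·log₁₀(2.045e+09) = 93.1 dB.

93.1 dB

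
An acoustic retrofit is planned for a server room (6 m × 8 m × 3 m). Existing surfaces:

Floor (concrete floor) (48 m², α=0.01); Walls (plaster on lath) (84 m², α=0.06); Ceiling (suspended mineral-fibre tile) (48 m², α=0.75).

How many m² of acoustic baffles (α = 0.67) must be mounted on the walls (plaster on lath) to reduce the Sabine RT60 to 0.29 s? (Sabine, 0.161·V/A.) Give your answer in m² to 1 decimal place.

63.0

Summing Sᵢαᵢ: 0.480 + 5.040 + 36.000 → A₁ = 41.520 sabins.
V = 144 m³. Target absorption A₂ = 0.161 × 144 / 0.29 = 79.945 sabins.
ΔA needed = 79.945 − 41.520 = 38.425 sabins.
Each m² of panel replacing the walls (plaster on lath) adds (0.67 − 0.06) = 0.61 sabins.
Panel area = 38.425 / 0.61 = 63.0 m².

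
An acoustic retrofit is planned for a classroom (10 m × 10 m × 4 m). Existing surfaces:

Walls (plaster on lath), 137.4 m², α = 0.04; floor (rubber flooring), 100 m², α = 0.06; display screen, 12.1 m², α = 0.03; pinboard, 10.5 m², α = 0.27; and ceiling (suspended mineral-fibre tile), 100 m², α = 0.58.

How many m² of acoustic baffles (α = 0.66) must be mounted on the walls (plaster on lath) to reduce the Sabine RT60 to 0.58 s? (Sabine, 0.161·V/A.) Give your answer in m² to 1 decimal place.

61.8

Summing Sᵢαᵢ: 5.496 + 6.000 + 0.363 + 2.835 + 58.000 → A₁ = 72.694 sabins.
V = 400 m³. Target absorption A₂ = 0.161 × 400 / 0.58 = 111.034 sabins.
Absorption to add: 111.034 − 72.694 = 38.340 sabins.
Each m² of panel replacing the walls (plaster on lath) adds (0.66 − 0.04) = 0.62 sabins.
Panel area = 38.340 / 0.62 = 61.8 m².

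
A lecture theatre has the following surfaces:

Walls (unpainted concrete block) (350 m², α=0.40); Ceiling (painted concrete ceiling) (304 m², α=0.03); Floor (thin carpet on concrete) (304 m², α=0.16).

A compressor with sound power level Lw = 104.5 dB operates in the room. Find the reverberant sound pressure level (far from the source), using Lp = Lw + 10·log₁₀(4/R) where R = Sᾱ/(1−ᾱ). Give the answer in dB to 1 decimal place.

86.6 dB

Σ(Sᵢαᵢ) = 350×0.40 + 304×0.03 + 304×0.16 = 197.760; total area S = 958.0 m².
ᾱ = 0.2064, so room constant R = A/(1−ᾱ) = 249.194 m².
Lp = Lw + 10 log₁₀(4/R) = 104.5 -17.94 = 86.6 dB.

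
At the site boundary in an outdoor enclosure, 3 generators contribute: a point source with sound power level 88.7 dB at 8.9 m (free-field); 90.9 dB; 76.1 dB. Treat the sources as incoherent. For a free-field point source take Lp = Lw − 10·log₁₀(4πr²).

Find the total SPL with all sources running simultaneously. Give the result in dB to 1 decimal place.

Source at 8.9 m: Lp = 88.7 − 10·log₁₀(4π·8.9²) = 88.7 − 10·log₁₀(995.382) = 58.7 dB.
Converting to relative power and adding: 10^(58.7/10) + 10^(90.9/10) + 10^(76.1/10) = 1.272e+09.
Combined level = 10 log₁₀(1.272e+09) = 91.0 dB.

91.0 dB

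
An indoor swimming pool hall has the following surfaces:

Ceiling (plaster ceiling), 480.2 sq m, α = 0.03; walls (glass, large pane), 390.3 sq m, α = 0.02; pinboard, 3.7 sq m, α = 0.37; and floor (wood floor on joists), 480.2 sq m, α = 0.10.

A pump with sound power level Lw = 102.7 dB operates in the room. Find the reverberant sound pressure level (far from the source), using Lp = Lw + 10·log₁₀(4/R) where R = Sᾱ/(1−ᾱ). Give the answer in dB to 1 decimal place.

Σ(Sᵢαᵢ) = 480.2×0.03 + 390.3×0.02 + 3.7×0.37 + 480.2×0.10 = 71.601; total area S = 1354.4 sq m.
ᾱ = 71.601/1354.4 = 0.0529; R = Sᾱ/(1−ᾱ) = 71.601/(1−0.0529) = 75.600 sq m.
Lp = 102.7 + 10·log₁₀(4/75.600) = 102.7 + (-12.76) = 89.9 dB.

89.9 dB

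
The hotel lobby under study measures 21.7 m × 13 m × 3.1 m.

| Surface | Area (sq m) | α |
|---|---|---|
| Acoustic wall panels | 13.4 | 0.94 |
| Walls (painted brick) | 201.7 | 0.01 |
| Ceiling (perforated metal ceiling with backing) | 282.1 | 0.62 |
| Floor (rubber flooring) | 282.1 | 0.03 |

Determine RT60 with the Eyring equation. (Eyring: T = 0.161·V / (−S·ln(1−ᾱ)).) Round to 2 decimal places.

S = Σ Sᵢ = 779.3 sq m.
Absorption A = 13.4·0.94 + 201.7·0.01 + 282.1·0.62 + 282.1·0.03 = 197.978 sabins.
Mean coefficient ᾱ = A/S = 0.2540.
Eyring denominator: −S ln(1−ᾱ) = 228.358.
V = 21.7 × 13 × 3.1 = 874.51 m³.
RT60 = 0.161 × 874.51 / 228.358 = 0.62 s.

0.62 s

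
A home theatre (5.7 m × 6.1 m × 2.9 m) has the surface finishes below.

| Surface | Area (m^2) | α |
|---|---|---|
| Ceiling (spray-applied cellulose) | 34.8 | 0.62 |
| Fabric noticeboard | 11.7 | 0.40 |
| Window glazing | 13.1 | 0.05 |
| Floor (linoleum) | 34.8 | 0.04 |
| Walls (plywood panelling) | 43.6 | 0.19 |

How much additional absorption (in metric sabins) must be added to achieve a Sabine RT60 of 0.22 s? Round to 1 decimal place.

37.2 sabins

Summing Sᵢαᵢ: 21.576 + 4.680 + 0.655 + 1.392 + 8.284 → A₁ = 36.587 sabins.
V = 100.833 m³. Required absorption A₂ = 0.161 × 100.833 / 0.22 = 73.791 sabins.
Shortfall: 73.791 − 36.587 = 37.2 sabins.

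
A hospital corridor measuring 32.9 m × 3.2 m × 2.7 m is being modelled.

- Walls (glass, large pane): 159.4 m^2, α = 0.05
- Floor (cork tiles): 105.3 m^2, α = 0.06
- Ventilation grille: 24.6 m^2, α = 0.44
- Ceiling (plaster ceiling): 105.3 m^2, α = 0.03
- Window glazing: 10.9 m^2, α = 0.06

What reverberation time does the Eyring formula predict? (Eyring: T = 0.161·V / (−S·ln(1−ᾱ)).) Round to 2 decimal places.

1.53 sec

Total surface area S = 159.4 + 105.3 + 24.6 + 105.3 + 10.9 = 405.5 m^2.
Σ(Sᵢαᵢ) = 159.4×0.05 + 105.3×0.06 + 24.6×0.44 + 105.3×0.03 + 10.9×0.06 = 28.925.
Mean coefficient ᾱ = A/S = 0.0713.
Eyring denominator: −S ln(1−ᾱ) = 29.995.
V = 32.9 × 3.2 × 2.7 = 284.256 m³.
RT60 = 0.161 × 284.256 / 29.995 = 1.53 s.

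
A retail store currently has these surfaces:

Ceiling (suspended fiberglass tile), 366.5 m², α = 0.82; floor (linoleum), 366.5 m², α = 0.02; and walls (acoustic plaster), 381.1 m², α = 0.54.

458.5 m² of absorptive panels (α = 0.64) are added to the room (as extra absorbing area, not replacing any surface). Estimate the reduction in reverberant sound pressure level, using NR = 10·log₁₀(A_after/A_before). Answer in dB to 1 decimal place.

2.0 dB

Total absorption A_before = 366.5·0.82 + 366.5·0.02 + 381.1·0.54
  = 300.530 + 7.330 + 205.794 = 513.654 m² sabins.
Added absorption = 458.5 × 0.64 = 293.440 sabins.
A_after = 513.654 + 293.440 = 807.094 sabins.
Reduction = 10 log₁₀(A_after/A_before) = 10 log₁₀(1.5713) = 2.0 dB.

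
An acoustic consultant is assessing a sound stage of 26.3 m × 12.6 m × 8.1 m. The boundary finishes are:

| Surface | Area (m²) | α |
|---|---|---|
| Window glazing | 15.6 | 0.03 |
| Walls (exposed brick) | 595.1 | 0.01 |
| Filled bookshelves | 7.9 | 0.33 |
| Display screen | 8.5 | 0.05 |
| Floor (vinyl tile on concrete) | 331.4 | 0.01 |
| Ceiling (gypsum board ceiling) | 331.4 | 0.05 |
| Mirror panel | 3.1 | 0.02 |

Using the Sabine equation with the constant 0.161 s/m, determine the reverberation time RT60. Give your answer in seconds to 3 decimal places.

14.701 sec

A = Σ Sᵢαᵢ = 15.6*0.03 + 595.1*0.01 + 7.9*0.33 + 8.5*0.05 + 331.4*0.01 + 331.4*0.05 + 3.1*0.02 = 29.397 sabins.
Room volume: 2684.178 m³.
RT60 = 0.161 · V / A = 0.161 × 2684.178 / 29.397 = 14.701 s.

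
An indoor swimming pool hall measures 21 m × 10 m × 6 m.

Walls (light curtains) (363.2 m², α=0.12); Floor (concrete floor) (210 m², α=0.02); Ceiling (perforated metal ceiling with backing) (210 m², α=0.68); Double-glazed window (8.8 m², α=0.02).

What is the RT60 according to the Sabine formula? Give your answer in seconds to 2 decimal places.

1.06 seconds

Equivalent absorption area: A = 363.2×0.12 + 210×0.02 + 210×0.68 + 8.8×0.02 = 190.760 m².
V = 21·10·6 = 1260 m³.
RT60 = 0.161 · V / A = 0.161 × 1260 / 190.760 = 1.06 s.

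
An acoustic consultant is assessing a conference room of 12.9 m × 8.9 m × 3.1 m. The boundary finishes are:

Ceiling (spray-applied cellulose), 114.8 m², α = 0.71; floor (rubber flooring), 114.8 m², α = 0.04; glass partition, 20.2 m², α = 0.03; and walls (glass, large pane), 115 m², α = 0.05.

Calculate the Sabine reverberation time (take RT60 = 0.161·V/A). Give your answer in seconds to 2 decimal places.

Total absorption A = 114.8×0.71 + 114.8×0.04 + 20.2×0.03 + 115×0.05
  = 81.508 + 4.592 + 0.606 + 5.750 = 92.456 m² sabins.
Volume V = 12.9 × 8.9 × 3.1 = 355.911 m³.
RT60 = 0.161 · V / A = 0.161 × 355.911 / 92.456 = 0.62 s.

0.62 s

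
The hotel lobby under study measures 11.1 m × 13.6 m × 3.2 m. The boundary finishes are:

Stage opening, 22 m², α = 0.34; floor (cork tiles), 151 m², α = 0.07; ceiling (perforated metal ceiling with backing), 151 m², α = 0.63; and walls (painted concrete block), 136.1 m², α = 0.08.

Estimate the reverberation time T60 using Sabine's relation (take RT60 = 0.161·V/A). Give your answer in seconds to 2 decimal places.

A = Σ Sᵢαᵢ = 22*0.34 + 151*0.07 + 151*0.63 + 136.1*0.08 = 124.068 sabins.
V = 11.1·13.6·3.2 = 483.072 m³.
RT60 = 0.161 · V / A = 0.161 × 483.072 / 124.068 = 0.63 s.

0.63 s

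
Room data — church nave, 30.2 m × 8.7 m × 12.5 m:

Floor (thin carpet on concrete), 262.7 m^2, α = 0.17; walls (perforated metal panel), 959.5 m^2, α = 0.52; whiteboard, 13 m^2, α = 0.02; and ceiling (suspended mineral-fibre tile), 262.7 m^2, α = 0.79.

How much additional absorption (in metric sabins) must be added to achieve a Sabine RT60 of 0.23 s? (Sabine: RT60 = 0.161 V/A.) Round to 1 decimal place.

1547.6 sabins

Equivalent absorption area: A₁ = 262.7*0.17 + 959.5*0.52 + 13*0.02 + 262.7*0.79 = 751.392 m^2.
For T = 0.23 s, need A₂ = 0.161·V/T = 0.161·3284.25/0.23 = 2298.975 sabins.
Shortfall: 2298.975 − 751.392 = 1547.6 sabins.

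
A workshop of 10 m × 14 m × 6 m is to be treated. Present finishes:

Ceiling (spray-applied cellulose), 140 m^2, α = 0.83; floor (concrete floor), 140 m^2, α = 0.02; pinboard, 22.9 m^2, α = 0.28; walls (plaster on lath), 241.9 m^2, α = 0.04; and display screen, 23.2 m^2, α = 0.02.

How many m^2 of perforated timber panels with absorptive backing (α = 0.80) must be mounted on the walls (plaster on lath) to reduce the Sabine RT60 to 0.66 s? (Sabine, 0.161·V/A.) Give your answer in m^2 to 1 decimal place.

Total absorption A₁ = 140*0.83 + 140*0.02 + 22.9*0.28 + 241.9*0.04 + 23.2*0.02
  = 116.200 + 2.800 + 6.412 + 9.676 + 0.464 = 135.552 m^2 sabins.
V = 840 m³. Target absorption A₂ = 0.161 × 840 / 0.66 = 204.909 sabins.
ΔA needed = 204.909 − 135.552 = 69.357 sabins.
Net gain per m^2: Δα = 0.80 − 0.04 = 0.76.
Panel area = 69.357 / 0.76 = 91.3 m^2.

91.3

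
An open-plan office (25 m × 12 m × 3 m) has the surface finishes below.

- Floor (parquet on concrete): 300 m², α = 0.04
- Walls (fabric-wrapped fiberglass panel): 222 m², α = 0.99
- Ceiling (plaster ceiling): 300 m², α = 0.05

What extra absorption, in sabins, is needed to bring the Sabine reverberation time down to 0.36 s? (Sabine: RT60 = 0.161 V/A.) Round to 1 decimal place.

Summing Sᵢαᵢ: 12.000 + 219.780 + 15.000 → A₁ = 246.780 sabins.
Target A₂ = 0.161·900/0.36 = 402.500 sabins (V = 900 m³).
ΔA = A₂ − A₁ = 402.500 − 246.780 = 155.7 sabins.

155.7 sabins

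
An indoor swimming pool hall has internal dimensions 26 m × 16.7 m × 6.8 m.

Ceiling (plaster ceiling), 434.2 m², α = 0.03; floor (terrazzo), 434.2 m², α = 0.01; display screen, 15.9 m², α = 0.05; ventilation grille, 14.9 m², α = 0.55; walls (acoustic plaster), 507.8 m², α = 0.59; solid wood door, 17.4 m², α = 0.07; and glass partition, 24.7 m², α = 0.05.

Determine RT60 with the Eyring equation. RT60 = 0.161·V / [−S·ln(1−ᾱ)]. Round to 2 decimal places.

1.28 sec

Total surface area S = 434.2 + 434.2 + 15.9 + 14.9 + 507.8 + 17.4 + 24.7 = 1449.1 m².
Σ(Sᵢαᵢ) = 434.2·0.03 + 434.2·0.01 + 15.9·0.05 + 14.9·0.55 + 507.8·0.59 + 17.4·0.07 + 24.7·0.05 = 328.413.
ᾱ = 328.413 / 1449.1 = 0.2266.
−S·ln(1−ᾱ) = −1449.1 × ln(1 − 0.2266) = 372.359.
V = 26 × 16.7 × 6.8 = 2952.56 m³.
RT60 = 0.161 × 2952.56 / 372.359 = 1.28 s.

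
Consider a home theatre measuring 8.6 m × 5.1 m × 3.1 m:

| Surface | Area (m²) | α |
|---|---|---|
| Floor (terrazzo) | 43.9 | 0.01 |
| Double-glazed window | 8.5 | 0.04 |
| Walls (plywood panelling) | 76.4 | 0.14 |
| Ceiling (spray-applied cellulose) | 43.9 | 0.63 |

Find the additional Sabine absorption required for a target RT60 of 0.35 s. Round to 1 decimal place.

23.4 sabins

A₁ = Σ Sᵢαᵢ = 43.9·0.01 + 8.5·0.04 + 76.4·0.14 + 43.9·0.63 = 39.132 sabins.
V = 135.966 m³. Required absorption A₂ = 0.161 × 135.966 / 0.35 = 62.544 sabins.
Shortfall: 62.544 − 39.132 = 23.4 sabins.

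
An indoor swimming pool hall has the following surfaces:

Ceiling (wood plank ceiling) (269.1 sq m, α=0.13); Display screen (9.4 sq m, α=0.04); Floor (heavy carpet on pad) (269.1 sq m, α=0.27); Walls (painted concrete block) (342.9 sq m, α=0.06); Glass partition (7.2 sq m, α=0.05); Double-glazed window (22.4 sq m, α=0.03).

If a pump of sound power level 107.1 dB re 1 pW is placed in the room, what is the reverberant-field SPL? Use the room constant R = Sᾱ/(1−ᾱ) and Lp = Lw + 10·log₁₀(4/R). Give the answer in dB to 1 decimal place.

91.3 dB

Σ(Sᵢαᵢ) = 269.1×0.13 + 9.4×0.04 + 269.1×0.27 + 342.9×0.06 + 7.2×0.05 + 22.4×0.03 = 129.622; total area S = 920.1 sq m.
ᾱ = 129.622/920.1 = 0.1409; R = Sᾱ/(1−ᾱ) = 129.622/(1−0.1409) = 150.881 sq m.
Lp = Lw + 10 log₁₀(4/R) = 107.1 -15.77 = 91.3 dB.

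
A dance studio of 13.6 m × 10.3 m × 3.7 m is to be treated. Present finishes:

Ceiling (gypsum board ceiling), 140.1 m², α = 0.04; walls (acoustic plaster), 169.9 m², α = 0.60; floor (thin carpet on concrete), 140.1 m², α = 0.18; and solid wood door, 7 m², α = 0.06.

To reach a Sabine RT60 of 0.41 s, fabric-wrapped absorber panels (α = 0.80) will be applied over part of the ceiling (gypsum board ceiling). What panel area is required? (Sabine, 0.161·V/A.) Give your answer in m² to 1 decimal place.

92.6

Total absorption A₁ = 140.1*0.04 + 169.9*0.60 + 140.1*0.18 + 7*0.06
  = 5.604 + 101.940 + 25.218 + 0.420 = 133.182 m² sabins.
V = 518.296 m³. Target absorption A₂ = 0.161 × 518.296 / 0.41 = 203.526 sabins.
ΔA needed = 203.526 − 133.182 = 70.344 sabins.
Net gain per m²: Δα = 0.80 − 0.04 = 0.76.
Panel area = 70.344 / 0.76 = 92.6 m².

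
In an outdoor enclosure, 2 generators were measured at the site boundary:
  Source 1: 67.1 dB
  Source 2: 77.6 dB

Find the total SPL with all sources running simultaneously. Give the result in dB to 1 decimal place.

78.0 dB

Σ 10^(Lᵢ/10) = 6.267e+07.
Back to dB: 10·log₁₀ Σ = 78.0 dB.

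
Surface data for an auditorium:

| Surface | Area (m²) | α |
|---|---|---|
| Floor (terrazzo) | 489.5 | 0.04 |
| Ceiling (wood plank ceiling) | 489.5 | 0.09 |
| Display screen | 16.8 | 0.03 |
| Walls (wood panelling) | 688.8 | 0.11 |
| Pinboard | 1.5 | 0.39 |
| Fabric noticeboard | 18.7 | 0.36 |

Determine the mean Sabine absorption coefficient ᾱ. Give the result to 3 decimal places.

S = Σ Sᵢ = 489.5 + 489.5 + 16.8 + 688.8 + 1.5 + 18.7 = 1704.8 m².
Σ(Sᵢαᵢ) = 489.5×0.04 + 489.5×0.09 + 16.8×0.03 + 688.8×0.11 + 1.5×0.39 + 18.7×0.36 = 147.224.
ᾱ = 147.224 / 1704.8 = 0.086.

0.086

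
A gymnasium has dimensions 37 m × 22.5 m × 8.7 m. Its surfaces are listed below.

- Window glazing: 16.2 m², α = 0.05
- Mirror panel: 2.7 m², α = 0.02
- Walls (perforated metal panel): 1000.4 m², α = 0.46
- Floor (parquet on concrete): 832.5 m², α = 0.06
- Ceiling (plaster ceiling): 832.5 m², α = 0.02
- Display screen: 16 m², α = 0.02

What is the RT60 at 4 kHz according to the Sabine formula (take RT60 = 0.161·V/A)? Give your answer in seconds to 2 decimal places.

Total absorption A = 16.2·0.05 + 2.7·0.02 + 1000.4·0.46 + 832.5·0.06 + 832.5·0.02 + 16·0.02
  = 0.810 + 0.054 + 460.184 + 49.950 + 16.650 + 0.320 = 527.968 m² sabins.
V = 37·22.5·8.7 = 7242.75 m³.
Sabine: RT60 = 0.161 × 7242.75 / 527.968 = 2.21 s.

2.21 s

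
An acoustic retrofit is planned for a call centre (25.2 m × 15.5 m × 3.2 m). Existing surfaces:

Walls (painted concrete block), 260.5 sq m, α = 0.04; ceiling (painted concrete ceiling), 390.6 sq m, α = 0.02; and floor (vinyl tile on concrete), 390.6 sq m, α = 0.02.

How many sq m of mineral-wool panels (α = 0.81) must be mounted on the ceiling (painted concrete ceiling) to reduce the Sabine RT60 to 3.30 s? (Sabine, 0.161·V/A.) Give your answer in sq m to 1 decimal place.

44.2

Total absorption A₁ = 260.5*0.04 + 390.6*0.02 + 390.6*0.02
  = 10.420 + 7.812 + 7.812 = 26.044 sq m sabins.
V = 1249.92 m³. Target absorption A₂ = 0.161 × 1249.92 / 3.30 = 60.981 sabins.
Absorption to add: 60.981 − 26.044 = 34.937 sabins.
Net gain per sq m: Δα = 0.81 − 0.02 = 0.79.
Panel area = 34.937 / 0.79 = 44.2 sq m.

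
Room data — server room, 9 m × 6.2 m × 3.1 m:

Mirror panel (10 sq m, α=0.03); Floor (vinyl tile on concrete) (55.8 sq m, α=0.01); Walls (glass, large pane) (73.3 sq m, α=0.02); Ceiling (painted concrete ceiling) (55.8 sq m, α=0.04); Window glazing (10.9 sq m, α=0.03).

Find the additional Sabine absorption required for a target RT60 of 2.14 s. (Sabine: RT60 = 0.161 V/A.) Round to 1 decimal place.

A₁ = Σ Sᵢαᵢ = 10×0.03 + 55.8×0.01 + 73.3×0.02 + 55.8×0.04 + 10.9×0.03 = 4.883 sabins.
Target A₂ = 0.161·172.98/2.14 = 13.014 sabins (V = 172.98 m³).
ΔA = A₂ − A₁ = 13.014 − 4.883 = 8.1 sabins.

8.1 sabins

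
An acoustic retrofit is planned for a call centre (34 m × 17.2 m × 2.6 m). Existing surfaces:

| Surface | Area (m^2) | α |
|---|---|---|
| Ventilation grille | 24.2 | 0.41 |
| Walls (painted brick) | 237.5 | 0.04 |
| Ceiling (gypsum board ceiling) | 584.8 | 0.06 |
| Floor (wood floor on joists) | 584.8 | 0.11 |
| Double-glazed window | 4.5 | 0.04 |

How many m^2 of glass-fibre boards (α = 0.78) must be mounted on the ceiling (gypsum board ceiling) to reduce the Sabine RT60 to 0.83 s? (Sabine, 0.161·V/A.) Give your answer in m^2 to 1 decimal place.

Total absorption A₁ = 24.2·0.41 + 237.5·0.04 + 584.8·0.06 + 584.8·0.11 + 4.5·0.04
  = 9.922 + 9.500 + 35.088 + 64.328 + 0.180 = 119.018 m^2 sabins.
Required A₂ = 0.161·1520.48/0.83 = 294.936 sabins.
Absorption to add: 294.936 − 119.018 = 175.918 sabins.
Net gain per m^2: Δα = 0.78 − 0.06 = 0.72.
Area = ΔA/Δα = 175.918/0.72 = 244.3 m^2.

244.3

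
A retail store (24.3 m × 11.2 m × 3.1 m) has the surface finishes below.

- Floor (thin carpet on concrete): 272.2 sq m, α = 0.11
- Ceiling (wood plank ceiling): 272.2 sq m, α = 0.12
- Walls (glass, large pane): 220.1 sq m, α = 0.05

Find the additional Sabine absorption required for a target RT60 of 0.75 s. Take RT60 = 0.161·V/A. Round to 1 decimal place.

Summing Sᵢαᵢ: 29.942 + 32.664 + 11.005 → A₁ = 73.611 sabins.
For T = 0.75 s, need A₂ = 0.161·V/T = 0.161·843.696/0.75 = 181.113 sabins.
Additional absorption ΔA = 181.113 − 73.611 = 107.5 sabins.

107.5 sabins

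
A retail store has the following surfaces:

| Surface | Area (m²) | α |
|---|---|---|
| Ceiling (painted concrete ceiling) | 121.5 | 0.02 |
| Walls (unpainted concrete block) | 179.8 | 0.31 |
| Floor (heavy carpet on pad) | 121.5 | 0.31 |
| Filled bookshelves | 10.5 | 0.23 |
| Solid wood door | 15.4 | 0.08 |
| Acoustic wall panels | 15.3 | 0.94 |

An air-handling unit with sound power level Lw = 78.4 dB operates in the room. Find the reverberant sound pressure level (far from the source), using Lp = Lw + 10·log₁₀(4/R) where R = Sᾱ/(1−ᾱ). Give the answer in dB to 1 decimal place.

62.6 dB

A = 113.862 sabins; S = 464.0 m².
ᾱ = 113.862/464.0 = 0.2454; R = Sᾱ/(1−ᾱ) = 113.862/(1−0.2454) = 150.891 m².
Lp = Lw + 10 log₁₀(4/R) = 78.4 -15.77 = 62.6 dB.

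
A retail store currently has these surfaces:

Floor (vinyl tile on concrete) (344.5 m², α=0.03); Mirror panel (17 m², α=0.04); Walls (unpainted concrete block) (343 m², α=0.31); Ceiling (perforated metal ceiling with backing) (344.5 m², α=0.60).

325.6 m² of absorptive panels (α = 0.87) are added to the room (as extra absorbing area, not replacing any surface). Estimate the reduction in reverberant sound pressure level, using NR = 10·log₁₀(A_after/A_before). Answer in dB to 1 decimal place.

Total absorption A_before = 344.5*0.03 + 17*0.04 + 343*0.31 + 344.5*0.60
  = 10.335 + 0.680 + 106.330 + 206.700 = 324.045 m² sabins.
Treatment contributes 325.6·0.87 = 283.272 sabins.
New total A_after = 607.317 sabins.
Reduction = 10 log₁₀(A_after/A_before) = 10 log₁₀(1.8742) = 2.7 dB.

2.7 dB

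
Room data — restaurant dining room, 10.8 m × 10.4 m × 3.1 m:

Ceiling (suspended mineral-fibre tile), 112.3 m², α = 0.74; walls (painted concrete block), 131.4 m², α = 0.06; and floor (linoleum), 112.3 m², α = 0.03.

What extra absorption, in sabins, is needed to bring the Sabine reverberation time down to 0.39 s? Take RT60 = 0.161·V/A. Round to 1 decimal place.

Equivalent absorption area: A₁ = 112.3×0.74 + 131.4×0.06 + 112.3×0.03 = 94.355 m².
Target A₂ = 0.161·348.192/0.39 = 143.741 sabins (V = 348.192 m³).
Additional absorption ΔA = 143.741 − 94.355 = 49.4 sabins.

49.4 sabins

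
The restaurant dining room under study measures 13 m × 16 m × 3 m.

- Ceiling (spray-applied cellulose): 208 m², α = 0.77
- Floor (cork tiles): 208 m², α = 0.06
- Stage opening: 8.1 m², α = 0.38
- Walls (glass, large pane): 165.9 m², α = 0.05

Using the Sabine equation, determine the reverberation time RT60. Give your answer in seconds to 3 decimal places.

0.546 s

Summing Sᵢαᵢ: 160.160 + 12.480 + 3.078 + 8.295 → A = 184.013 sabins.
V = 13·16·3 = 624 m³.
Sabine: RT60 = 0.161 × 624 / 184.013 = 0.546 s.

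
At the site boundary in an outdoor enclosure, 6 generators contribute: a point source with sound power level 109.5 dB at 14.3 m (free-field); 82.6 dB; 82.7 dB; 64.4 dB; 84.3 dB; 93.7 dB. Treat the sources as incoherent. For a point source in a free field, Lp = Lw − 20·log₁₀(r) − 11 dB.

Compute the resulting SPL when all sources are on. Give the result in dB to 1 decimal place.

Source at 14.3 m: Lp = 109.5 − 20·log₁₀(14.3) − 11 = 75.4 dB.
Σ 10^(Lᵢ/10) = 3.019e+09.
Combined level = 10 log₁₀(3.019e+09) = 94.8 dB.

94.8 dB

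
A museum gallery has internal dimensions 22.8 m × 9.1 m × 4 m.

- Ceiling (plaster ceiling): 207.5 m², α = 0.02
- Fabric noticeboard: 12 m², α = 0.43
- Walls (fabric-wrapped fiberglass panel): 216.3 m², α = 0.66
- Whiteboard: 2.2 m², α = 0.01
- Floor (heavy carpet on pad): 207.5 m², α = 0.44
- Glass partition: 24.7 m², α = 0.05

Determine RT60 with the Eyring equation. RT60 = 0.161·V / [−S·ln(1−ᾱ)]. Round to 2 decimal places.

S = Σ Sᵢ = 670.2 m².
Absorption A = 207.5×0.02 + 12×0.43 + 216.3×0.66 + 2.2×0.01 + 207.5×0.44 + 24.7×0.05 = 244.625 sabins.
ᾱ = 244.625 / 670.2 = 0.3650.
−S·ln(1−ᾱ) = −670.2 × ln(1 − 0.3650) = 304.358.
V = 22.8 × 9.1 × 4 = 829.92 m³.
T = 0.161·V/[−S·ln(1−ᾱ)] = 0.161·829.92/304.358 = 0.44 s.

0.44 s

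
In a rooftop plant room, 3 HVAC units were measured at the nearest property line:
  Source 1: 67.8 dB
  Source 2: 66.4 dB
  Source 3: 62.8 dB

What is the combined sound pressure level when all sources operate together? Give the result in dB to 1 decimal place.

70.9 dB

Converting to relative power and adding: 10^(67.8/10) + 10^(66.4/10) + 10^(62.8/10) = 1.23e+07.
L_total = 10·log₁₀(1.23e+07) = 70.9 dB.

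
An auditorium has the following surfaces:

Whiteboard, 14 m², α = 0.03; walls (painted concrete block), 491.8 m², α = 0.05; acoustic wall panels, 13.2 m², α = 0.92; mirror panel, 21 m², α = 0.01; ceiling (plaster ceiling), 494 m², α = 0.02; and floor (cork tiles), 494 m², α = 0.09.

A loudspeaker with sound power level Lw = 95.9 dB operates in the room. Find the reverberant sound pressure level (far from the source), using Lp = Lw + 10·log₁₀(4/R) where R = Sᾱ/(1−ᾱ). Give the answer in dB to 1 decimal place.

Σ(Sᵢαᵢ) = 14×0.03 + 491.8×0.05 + 13.2×0.92 + 21×0.01 + 494×0.02 + 494×0.09 = 91.704; total area S = 1528.0 m².
ᾱ = 91.704/1528.0 = 0.0600; R = Sᾱ/(1−ᾱ) = 91.704/(1−0.0600) = 97.557 m².
Lp = Lw + 10 log₁₀(4/R) = 95.9 -13.87 = 82.0 dB.

82.0 dB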